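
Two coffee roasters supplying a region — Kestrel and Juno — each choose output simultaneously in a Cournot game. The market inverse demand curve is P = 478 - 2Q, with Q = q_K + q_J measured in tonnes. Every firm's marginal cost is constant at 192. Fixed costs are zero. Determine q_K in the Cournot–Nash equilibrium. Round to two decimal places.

A representative firm's profit is π_i = q_i(478 - 2Q) - 192q_i.
Setting ∂π_i/∂q_i = 0 with rivals' quantities fixed: 286 - 4q_i - 2q_j = 0.
With identical firms every q_j equals q_i, so q_j = q_i and 286 = 6q_i, giving q_i = 143/3.

47.67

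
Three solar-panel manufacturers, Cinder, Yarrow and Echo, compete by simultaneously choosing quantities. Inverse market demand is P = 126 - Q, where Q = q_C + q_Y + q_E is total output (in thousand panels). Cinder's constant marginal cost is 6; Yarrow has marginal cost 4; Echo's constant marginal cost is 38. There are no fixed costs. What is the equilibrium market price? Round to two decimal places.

43.50

Cinder's profit: π_C = (126 - Q)q_C - (6q_C). Setting ∂π_C/∂q_C = 0: 120 - 2q_C - (q_Y + q_E) = 0.
Yarrow's profit: π_Y = (126 - Q)q_Y - (4q_Y). Setting ∂π_Y/∂q_Y = 0: 122 - 2q_Y - (q_C + q_E) = 0.
Echo's profit: π_E = (126 - Q)q_E - (38q_E). Setting ∂π_E/∂q_E = 0: 88 - 2q_E - (q_C + q_Y) = 0.
Adding the 3 first-order conditions: 330 − 4Q = 0, so Q = 165/2.
Back-substituting: q_C = (120 − 165/2) = 75/2, q_Y = (122 − 165/2) = 79/2, q_E = (88 − 165/2) = 11/2.
Total output Q = 165/2, so price P = 126 - 165/2 = 87/2.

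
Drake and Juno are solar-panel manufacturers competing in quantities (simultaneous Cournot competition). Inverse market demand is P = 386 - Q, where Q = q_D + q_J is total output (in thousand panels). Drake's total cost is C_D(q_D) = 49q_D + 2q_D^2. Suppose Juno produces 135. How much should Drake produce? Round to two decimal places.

With the rival's output fixed at 135, Drake's profit is π_D = (386 - 135 - q_D)q_D - (49q_D + 2q_D²) = (251 - q_D)q_D - (49q_D + 2q_D²).
∂π_D/∂q_D = 202 - 6q_D = 0, so q_D = 101/3.

33.67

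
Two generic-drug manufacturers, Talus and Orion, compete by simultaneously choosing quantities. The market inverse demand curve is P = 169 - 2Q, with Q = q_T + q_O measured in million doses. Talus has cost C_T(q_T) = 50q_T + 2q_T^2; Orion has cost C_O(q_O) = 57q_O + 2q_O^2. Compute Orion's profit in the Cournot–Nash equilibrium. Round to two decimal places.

481.07

Talus's profit: π_T = (169 - 2Q)q_T - (50q_T + 2q_T²). Setting ∂π_T/∂q_T = 0: 119 - 8q_T - 2(q_O) = 0.
Orion's first-order condition: 112 - 8q_O - 2(q_T) = 0.
So q_T = (119 - 2q_O)/8 and q_O = (112 - 2q_T)/8.
Substituting one into the other gives q_T = 182/15 and q_O = 329/30.
Price P = 169 - 2·(231/10) = 614/5.
Orion's profit: (614/5)·(329/30) - 57·(329/30) - 2(329/30)² = 481.0711.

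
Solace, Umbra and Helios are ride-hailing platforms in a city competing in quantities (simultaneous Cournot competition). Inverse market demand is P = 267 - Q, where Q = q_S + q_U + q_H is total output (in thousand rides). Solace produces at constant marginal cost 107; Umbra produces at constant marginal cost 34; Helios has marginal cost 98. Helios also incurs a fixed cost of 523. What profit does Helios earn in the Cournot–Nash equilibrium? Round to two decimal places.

Solace's profit: π_S = (267 - Q)q_S - (107q_S). Setting ∂π_S/∂q_S = 0: 160 - 2q_S - (q_U + q_H) = 0.
Umbra's first-order condition: 233 - 2q_U - (q_S + q_H) = 0.
Helios's first-order condition: 169 - 2q_H - (q_S + q_U) = 0.
Adding the 3 conditions: 562 − 2Q − 2Q = 0, i.e. Q = 281/2.
Back-substituting: q_S = (160 − 281/2) = 39/2, q_U = (233 − 281/2) = 185/2, q_H = (169 − 281/2) = 57/2.
Price P = 267 - 281/2 = 253/2.
Helios's profit: (253/2 - 98)·(57/2) - 523 = 1157/4.

289.25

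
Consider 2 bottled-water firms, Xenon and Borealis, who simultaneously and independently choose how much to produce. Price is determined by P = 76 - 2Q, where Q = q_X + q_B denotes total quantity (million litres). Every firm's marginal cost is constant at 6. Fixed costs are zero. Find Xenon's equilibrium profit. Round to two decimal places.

272.22

A representative firm's profit is π_i = q_i(76 - 2Q) - 6q_i.
Setting ∂π_i/∂q_i = 0 with rivals' quantities fixed: 70 - 4q_i - 2q_j = 0.
With identical firms every q_j equals q_i, so q_j = q_i and 70 = 6q_i, giving q_i = 35/3.
Price P = 76 - 2·(70/3) = 88/3.
Xenon's profit: (88/3 - 6)·(35/3) = 272.2222.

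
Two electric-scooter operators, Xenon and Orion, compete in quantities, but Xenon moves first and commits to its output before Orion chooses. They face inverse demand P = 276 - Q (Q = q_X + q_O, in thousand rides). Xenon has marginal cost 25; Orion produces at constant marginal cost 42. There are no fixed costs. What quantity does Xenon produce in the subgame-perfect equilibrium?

The follower Orion best-responds to any q_X: π_O = (276 - Q)q_O - 42q_O.
∂π_O/∂q_O = 234 - q_X - 2q_O = 0 gives the reaction function q_O = (234 - q_X)/2.
Xenon substitutes q_O(q_X) into its own profit: π_X = q_X(276 - q_X - (234 - q_X)/2) - 25q_X = (159 - (1/2)q_X)q_X - 25q_X.
The leader's first-order condition 134 - q_X = 0 yields q_X = 134.
Then q_O = (234 - 134)/2 = 50.

134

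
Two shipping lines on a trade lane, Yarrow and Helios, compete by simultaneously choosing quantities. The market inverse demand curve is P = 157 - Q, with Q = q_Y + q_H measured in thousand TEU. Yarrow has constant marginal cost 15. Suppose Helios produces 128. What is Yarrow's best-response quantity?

With the rival's output fixed at 128, Yarrow's profit is π_Y = (157 - 128 - q_Y)q_Y - (15q_Y) = (29 - q_Y)q_Y - (15q_Y).
∂π_Y/∂q_Y = 14 - 2q_Y = 0, so q_Y = 7.

7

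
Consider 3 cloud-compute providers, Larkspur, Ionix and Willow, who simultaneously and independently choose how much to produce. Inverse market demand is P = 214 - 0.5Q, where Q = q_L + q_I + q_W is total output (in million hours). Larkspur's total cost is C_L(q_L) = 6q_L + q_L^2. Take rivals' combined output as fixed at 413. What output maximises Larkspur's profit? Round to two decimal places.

0.50

With rivals' combined output fixed at 413, Larkspur's profit is π_L = (214 - (1/2)·413 - (1/2)q_L)q_L - (6q_L + q_L²) = (15/2 - (1/2)q_L)q_L - (6q_L + q_L²).
∂π_L/∂q_L = 3/2 - 3q_L = 0, so q_L = 1/2.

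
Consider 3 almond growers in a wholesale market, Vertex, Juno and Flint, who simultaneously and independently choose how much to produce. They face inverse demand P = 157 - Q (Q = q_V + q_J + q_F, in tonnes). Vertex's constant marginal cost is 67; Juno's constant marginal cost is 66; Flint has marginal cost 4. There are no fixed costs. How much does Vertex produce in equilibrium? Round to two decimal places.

Vertex's profit: π_V = (157 - Q)q_V - (67q_V). Setting ∂π_V/∂q_V = 0: 90 - 2q_V - (q_J + q_F) = 0.
Juno's profit: π_J = (157 - Q)q_J - (66q_J). Setting ∂π_J/∂q_J = 0: 91 - 2q_J - (q_V + q_F) = 0.
Flint's profit: π_F = (157 - Q)q_F - (4q_F). Setting ∂π_F/∂q_F = 0: 153 - 2q_F - (q_V + q_J) = 0.
Summing all 3 equations gives 334 − 4Q = 0, hence Q = 167/2.
Back-substituting: q_V = (90 − 167/2) = 13/2, q_J = (91 − 167/2) = 15/2, q_F = (153 − 167/2) = 139/2.

6.50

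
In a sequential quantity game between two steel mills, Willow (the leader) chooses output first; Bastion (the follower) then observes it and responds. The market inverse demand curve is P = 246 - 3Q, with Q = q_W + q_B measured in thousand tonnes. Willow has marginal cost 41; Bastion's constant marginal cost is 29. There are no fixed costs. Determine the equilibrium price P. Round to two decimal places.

Solve by backward induction. Given q_W, the follower Bastion maximises π_B = (246 - 3q_W - 3q_B)q_B - 29q_B.
Setting the follower's marginal profit to zero, 217 - 3q_W - 6q_B = 0, i.e. q_B = (217 - 3q_W)/6.
Willow substitutes q_B(q_W) into its own profit: π_W = q_W(246 - 3q_W - (217 - 3q_W)/2) - 41q_W = (275/2 - (3/2)q_W)q_W - 41q_W.
Leader FOC: 193/2 - 3q_W = 0, so q_W = 193/6.
Then q_B = (217 - 3·(193/6))/6 = 241/12.
Total output Q = 209/4, so price P = 246 - 3·(209/4) = 357/4.

89.25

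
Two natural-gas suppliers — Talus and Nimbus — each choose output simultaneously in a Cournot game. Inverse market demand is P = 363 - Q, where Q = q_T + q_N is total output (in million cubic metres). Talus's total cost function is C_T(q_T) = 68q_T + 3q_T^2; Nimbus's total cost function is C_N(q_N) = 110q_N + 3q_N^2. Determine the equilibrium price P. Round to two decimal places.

Talus's profit: π_T = (363 - Q)q_T - (68q_T + 3q_T²). Setting ∂π_T/∂q_T = 0: 295 - 8q_T - (q_N) = 0.
Nimbus's first-order condition: 253 - 8q_N - (q_T) = 0.
Best responses: q_T = (295 - q_N)/8, q_N = (253 - q_T)/8.
Substituting one into the other gives q_T = 301/9 and q_N = 247/9.
Total output Q = 548/9, so price P = 363 - 548/9 = 302.1111.

302.11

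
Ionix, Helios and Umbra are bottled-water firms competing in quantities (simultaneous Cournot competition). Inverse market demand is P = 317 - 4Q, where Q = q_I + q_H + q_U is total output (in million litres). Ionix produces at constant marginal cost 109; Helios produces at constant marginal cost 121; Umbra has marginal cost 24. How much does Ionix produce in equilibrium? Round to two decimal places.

8.44

Ionix's profit: π_I = (317 - 4Q)q_I - (109q_I). Setting ∂π_I/∂q_I = 0: 208 - 8q_I - 4(q_H + q_U) = 0.
Helios's profit: π_H = (317 - 4Q)q_H - (121q_H). Setting ∂π_H/∂q_H = 0: 196 - 8q_H - 4(q_I + q_U) = 0.
Umbra's profit: π_U = (317 - 4Q)q_U - (24q_U). Setting ∂π_U/∂q_U = 0: 293 - 8q_U - 4(q_I + q_H) = 0.
Adding the 3 first-order conditions: 697 − 16Q = 0, so Q = 697/16.
Back-substituting: q_I = (208 − 697/4)/4 = 135/16, q_H = (196 − 697/4)/4 = 87/16, q_U = (293 − 697/4)/4 = 475/16.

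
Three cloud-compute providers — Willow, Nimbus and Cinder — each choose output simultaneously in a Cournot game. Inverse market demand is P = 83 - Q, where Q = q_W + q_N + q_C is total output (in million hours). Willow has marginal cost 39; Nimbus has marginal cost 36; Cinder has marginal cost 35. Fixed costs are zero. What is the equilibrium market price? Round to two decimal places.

48.25

Willow's profit: π_W = (83 - Q)q_W - (39q_W). Setting ∂π_W/∂q_W = 0: 44 - 2q_W - (q_N + q_C) = 0.
Nimbus's first-order condition: 47 - 2q_N - (q_W + q_C) = 0.
Cinder's first-order condition: 48 - 2q_C - (q_W + q_N) = 0.
Adding the 3 conditions: 139 − 2Q − 2Q = 0, i.e. Q = 139/4.
Back-substituting: q_W = (44 − 139/4) = 37/4, q_N = (47 − 139/4) = 49/4, q_C = (48 − 139/4) = 53/4.
Total output Q = 139/4, so price P = 83 - 139/4 = 193/4.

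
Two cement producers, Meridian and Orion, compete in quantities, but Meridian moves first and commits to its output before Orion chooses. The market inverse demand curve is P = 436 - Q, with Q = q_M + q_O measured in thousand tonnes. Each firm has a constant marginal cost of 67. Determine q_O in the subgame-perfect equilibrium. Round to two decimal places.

92.25

Solve by backward induction. Given q_M, the follower Orion maximises π_O = (436 - q_M - q_O)q_O - 67q_O.
Follower FOC: 369 - q_M - 2q_O = 0, so q_O(q_M) = (369 - q_M)/2.
Meridian substitutes q_O(q_M) into its own profit: π_M = q_M(436 - q_M - (369 - q_M)/2) - 67q_M = (503/2 - (1/2)q_M)q_M - 67q_M.
Maximising: ∂π_M/∂q_M = 369/2 - q_M = 0, giving q_M = 369/2.
Then q_O = (369 - 369/2)/2 = 369/4.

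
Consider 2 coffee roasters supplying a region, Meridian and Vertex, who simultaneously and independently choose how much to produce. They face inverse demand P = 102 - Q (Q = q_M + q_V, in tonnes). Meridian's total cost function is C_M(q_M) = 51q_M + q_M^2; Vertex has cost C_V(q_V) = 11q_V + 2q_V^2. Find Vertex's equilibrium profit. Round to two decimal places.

Meridian's profit: π_M = (102 - Q)q_M - (51q_M + q_M²). Setting ∂π_M/∂q_M = 0: 51 - 4q_M - (q_V) = 0.
Vertex's first-order condition: 91 - 6q_V - (q_M) = 0.
So q_M = (51 - q_V)/4 and q_V = (91 - q_M)/6.
Solving the pair: q_M = 215/23, q_V = 313/23.
Price P = 102 - 528/23 = 1818/23.
Vertex's profit: (1818/23)·(313/23) - 11·(313/23) - 2(313/23)² = 555.5898.

555.59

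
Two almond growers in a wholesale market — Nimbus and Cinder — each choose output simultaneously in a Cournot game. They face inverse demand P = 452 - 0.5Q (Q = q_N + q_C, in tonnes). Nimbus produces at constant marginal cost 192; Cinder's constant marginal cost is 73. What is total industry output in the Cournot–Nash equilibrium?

Nimbus's profit: π_N = (452 - 0.5Q)q_N - (192q_N). Setting ∂π_N/∂q_N = 0: 260 - q_N - (1/2)(q_C) = 0.
Cinder's first-order condition: 379 - q_C - (1/2)(q_N) = 0.
So q_N = (260 - (1/2)q_C) and q_C = (379 - (1/2)q_N).
Substituting one into the other gives q_N = 94 and q_C = 332.
Total output Q = 94 + 332 = 426.

426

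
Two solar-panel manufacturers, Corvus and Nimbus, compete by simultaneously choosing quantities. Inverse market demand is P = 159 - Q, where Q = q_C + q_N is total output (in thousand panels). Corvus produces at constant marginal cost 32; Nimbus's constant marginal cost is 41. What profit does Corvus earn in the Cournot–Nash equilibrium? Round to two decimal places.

2055.11

Corvus's profit: π_C = (159 - Q)q_C - (32q_C). Setting ∂π_C/∂q_C = 0: 127 - 2q_C - (q_N) = 0.
Nimbus's profit: π_N = (159 - Q)q_N - (41q_N). Setting ∂π_N/∂q_N = 0: 118 - 2q_N - (q_C) = 0.
So q_C = (127 - q_N)/2 and q_N = (118 - q_C)/2.
Solving the pair: q_C = 136/3, q_N = 109/3.
Price P = 159 - 245/3 = 232/3.
Corvus's profit: (232/3 - 32)·(136/3) = 2055.1111.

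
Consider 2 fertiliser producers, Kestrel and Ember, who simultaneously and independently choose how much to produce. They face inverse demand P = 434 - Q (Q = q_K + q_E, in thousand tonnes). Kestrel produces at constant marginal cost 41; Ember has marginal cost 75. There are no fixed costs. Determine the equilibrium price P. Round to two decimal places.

183.33

Kestrel's profit: π_K = (434 - Q)q_K - (41q_K). Setting ∂π_K/∂q_K = 0: 393 - 2q_K - (q_E) = 0.
Ember's profit: π_E = (434 - Q)q_E - (75q_E). Setting ∂π_E/∂q_E = 0: 359 - 2q_E - (q_K) = 0.
Rearranging gives the reaction functions q_K = (393 - q_E)/2 and q_E = (359 - q_K)/2.
Solving the pair: q_K = 427/3, q_E = 325/3.
Total output Q = 752/3, so price P = 434 - 752/3 = 550/3.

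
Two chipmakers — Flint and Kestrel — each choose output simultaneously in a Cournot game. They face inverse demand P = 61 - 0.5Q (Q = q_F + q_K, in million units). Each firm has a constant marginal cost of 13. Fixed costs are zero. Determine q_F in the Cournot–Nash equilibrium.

A representative firm's profit is π_i = q_i(61 - 0.5Q) - 13q_i.
First-order condition (treating rivals' output as given): 48 - q_i - (1/2)q_j = 0.
By symmetry each firm produces the same amount; substituting q_j = q_i yields q_i = 48/(3/2) = 32.

32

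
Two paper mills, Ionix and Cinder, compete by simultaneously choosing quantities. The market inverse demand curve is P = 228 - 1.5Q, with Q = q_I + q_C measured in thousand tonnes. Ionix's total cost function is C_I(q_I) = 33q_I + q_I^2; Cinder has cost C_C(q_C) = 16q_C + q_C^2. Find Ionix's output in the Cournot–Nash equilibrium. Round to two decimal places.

28.88

Ionix's profit: π_I = (228 - 1.5Q)q_I - (33q_I + q_I²). Setting ∂π_I/∂q_I = 0: 195 - 5q_I - (3/2)(q_C) = 0.
Cinder's first-order condition: 212 - 5q_C - (3/2)(q_I) = 0.
So q_I = (195 - (3/2)q_C)/5 and q_C = (212 - (3/2)q_I)/5.
Solving the pair: q_I = 28.8791, q_C = 33.7363.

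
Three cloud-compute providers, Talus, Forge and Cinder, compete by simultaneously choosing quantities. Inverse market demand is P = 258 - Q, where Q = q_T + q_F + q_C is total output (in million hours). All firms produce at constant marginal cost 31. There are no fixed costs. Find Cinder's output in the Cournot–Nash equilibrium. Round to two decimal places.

56.75

A representative firm's profit is π_i = q_i(258 - Q) - 31q_i.
Setting ∂π_i/∂q_i = 0 with rivals' quantities fixed: 227 - 2q_i - Σ_{j≠i} q_j = 0.
With identical firms every q_j equals q_i, so Σ_{j≠i} q_j = 2q_i and 227 = 4q_i, giving q_i = 227/4.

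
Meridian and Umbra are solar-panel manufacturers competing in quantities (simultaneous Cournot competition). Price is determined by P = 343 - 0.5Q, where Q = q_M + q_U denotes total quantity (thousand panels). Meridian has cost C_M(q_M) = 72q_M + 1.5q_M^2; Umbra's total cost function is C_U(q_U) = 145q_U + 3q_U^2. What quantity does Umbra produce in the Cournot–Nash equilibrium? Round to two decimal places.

23.66

Meridian's profit: π_M = (343 - 0.5Q)q_M - (72q_M + (3/2)q_M²). Setting ∂π_M/∂q_M = 0: 271 - 4q_M - (1/2)(q_U) = 0.
Umbra's first-order condition: 198 - 7q_U - (1/2)(q_M) = 0.
So q_M = (271 - (1/2)q_U)/4 and q_U = (198 - (1/2)q_M)/7.
Solving the pair: q_M = 64.7928, q_U = 23.6577.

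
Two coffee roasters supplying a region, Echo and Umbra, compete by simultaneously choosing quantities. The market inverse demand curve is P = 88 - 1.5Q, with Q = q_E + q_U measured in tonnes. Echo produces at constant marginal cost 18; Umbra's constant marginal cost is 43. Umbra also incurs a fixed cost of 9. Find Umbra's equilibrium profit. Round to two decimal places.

20.63

Echo's profit: π_E = (88 - 1.5Q)q_E - (18q_E). Setting ∂π_E/∂q_E = 0: 70 - 3q_E - (3/2)(q_U) = 0.
Umbra's first-order condition: 45 - 3q_U - (3/2)(q_E) = 0.
So q_E = (70 - (3/2)q_U)/3 and q_U = (45 - (3/2)q_E)/3.
Substituting one into the other gives q_E = 190/9 and q_U = 40/9.
Price P = 88 - (3/2)·(230/9) = 149/3.
Umbra's profit: (149/3 - 43)·(40/9) - 9 = 557/27.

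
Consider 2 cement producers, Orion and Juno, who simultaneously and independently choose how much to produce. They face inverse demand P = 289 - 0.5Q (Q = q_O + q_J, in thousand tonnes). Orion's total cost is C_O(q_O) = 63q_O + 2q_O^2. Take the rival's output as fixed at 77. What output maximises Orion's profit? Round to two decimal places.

With the rival's output fixed at 77, Orion's profit is π_O = (289 - (1/2)·77 - (1/2)q_O)q_O - (63q_O + 2q_O²) = (501/2 - (1/2)q_O)q_O - (63q_O + 2q_O²).
∂π_O/∂q_O = 375/2 - 5q_O = 0, so q_O = 75/2.

37.50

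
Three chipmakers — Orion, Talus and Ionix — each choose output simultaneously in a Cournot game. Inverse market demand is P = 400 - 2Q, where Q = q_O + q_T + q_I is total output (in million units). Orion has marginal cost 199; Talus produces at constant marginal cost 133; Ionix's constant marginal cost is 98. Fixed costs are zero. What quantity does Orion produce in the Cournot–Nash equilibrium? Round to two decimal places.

Orion's profit: π_O = (400 - 2Q)q_O - (199q_O). Setting ∂π_O/∂q_O = 0: 201 - 4q_O - 2(q_T + q_I) = 0.
Talus's profit: π_T = (400 - 2Q)q_T - (133q_T). Setting ∂π_T/∂q_T = 0: 267 - 4q_T - 2(q_O + q_I) = 0.
Ionix's first-order condition: 302 - 4q_I - 2(q_O + q_T) = 0.
Adding the 3 first-order conditions: 770 − 8Q = 0, so Q = 385/4.
Back-substituting: q_O = (201 − 385/2)/2 = 17/4, q_T = (267 − 385/2)/2 = 149/4, q_I = (302 − 385/2)/2 = 219/4.

4.25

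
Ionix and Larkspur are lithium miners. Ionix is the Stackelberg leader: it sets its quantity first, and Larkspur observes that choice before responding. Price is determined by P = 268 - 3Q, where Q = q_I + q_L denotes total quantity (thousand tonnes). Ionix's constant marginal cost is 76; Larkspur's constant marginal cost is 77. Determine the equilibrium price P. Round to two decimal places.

124.25

Solve by backward induction. Given q_I, the follower Larkspur maximises π_L = (268 - 3q_I - 3q_L)q_L - 77q_L.
Setting the follower's marginal profit to zero, 191 - 3q_I - 6q_L = 0, i.e. q_L = (191 - 3q_I)/6.
Ionix substitutes q_L(q_I) into its own profit: π_I = q_I(268 - 3q_I - (191 - 3q_I)/2) - 76q_I = (345/2 - (3/2)q_I)q_I - 76q_I.
Maximising: ∂π_I/∂q_I = 193/2 - 3q_I = 0, giving q_I = 193/6.
Then q_L = (191 - 3·(193/6))/6 = 63/4.
Total output Q = 575/12, so price P = 268 - 3·(575/12) = 497/4.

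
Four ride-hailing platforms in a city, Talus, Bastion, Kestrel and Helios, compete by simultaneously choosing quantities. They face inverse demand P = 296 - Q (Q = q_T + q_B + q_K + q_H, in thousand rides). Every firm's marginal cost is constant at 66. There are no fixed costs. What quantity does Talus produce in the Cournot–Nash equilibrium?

46

Each firm earns π_i = (296 - Q)q_i - 66q_i.
Setting ∂π_i/∂q_i = 0 with rivals' quantities fixed: 230 - 2q_i - Σ_{j≠i} q_j = 0.
By symmetry each firm produces the same amount; substituting Σ_{j≠i} q_j = 3q_i yields q_i = 230/5 = 46.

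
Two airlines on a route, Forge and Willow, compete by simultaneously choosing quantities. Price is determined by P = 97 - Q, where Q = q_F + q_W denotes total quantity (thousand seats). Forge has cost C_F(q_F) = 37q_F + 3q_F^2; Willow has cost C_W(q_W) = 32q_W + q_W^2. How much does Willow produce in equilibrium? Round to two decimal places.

Forge's profit: π_F = (97 - Q)q_F - (37q_F + 3q_F²). Setting ∂π_F/∂q_F = 0: 60 - 8q_F - (q_W) = 0.
Willow's first-order condition: 65 - 4q_W - (q_F) = 0.
Best responses: q_F = (60 - q_W)/8, q_W = (65 - q_F)/4.
Solving the pair: q_F = 175/31, q_W = 460/31.

14.84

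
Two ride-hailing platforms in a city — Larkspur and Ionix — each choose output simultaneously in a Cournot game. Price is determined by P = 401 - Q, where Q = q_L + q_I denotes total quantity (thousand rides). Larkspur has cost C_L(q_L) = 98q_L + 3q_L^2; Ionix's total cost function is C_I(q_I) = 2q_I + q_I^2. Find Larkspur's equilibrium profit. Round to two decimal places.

2751.17

Larkspur's profit: π_L = (401 - Q)q_L - (98q_L + 3q_L²). Setting ∂π_L/∂q_L = 0: 303 - 8q_L - (q_I) = 0.
Ionix's first-order condition: 399 - 4q_I - (q_L) = 0.
Best responses: q_L = (303 - q_I)/8, q_I = (399 - q_L)/4.
Substituting one into the other gives q_L = 813/31 and q_I = 93.1935.
Price P = 401 - 119.4194 = 281.5806.
Larkspur's profit: 281.5806·(813/31) - 98·(813/31) - 3(813/31)² = 2751.1717.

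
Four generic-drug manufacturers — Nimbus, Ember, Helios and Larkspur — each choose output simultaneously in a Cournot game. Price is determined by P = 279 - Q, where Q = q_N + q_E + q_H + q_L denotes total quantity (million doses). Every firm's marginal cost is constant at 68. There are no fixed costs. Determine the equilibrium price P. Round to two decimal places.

A representative firm's profit is π_i = q_i(279 - Q) - 68q_i.
Setting ∂π_i/∂q_i = 0 with rivals' quantities fixed: 211 - 2q_i - Σ_{j≠i} q_j = 0.
With identical firms every q_j equals q_i, so Σ_{j≠i} q_j = 3q_i and 211 = 5q_i, giving q_i = 211/5.
Total output Q = 844/5, so price P = 279 - 844/5 = 551/5.

110.20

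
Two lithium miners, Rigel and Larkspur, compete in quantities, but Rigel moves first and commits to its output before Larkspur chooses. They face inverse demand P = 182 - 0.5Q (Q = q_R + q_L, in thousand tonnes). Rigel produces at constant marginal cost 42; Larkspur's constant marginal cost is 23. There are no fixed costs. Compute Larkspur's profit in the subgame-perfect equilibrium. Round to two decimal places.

Solve by backward induction. Given q_R, the follower Larkspur maximises π_L = (182 - (1/2)q_R - (1/2)q_L)q_L - 23q_L.
∂π_L/∂q_L = 159 - (1/2)q_R - q_L = 0 gives the reaction function q_L = (159 - (1/2)q_R).
The leader anticipates this reaction. Substituting into P = 182 - 0.5Q gives P = 205/2 - (1/4)q_R, so π_R = (205/2 - (1/4)q_R)q_R - 42q_R.
Maximising: ∂π_R/∂q_R = 121/2 - (1/2)q_R = 0, giving q_R = 121.
Then q_L = (159 - (1/2)·121) = 197/2.
Price P = 182 - (1/2)·(439/2) = 289/4.
Larkspur's profit: (289/4 - 23)·(197/2) = 4851.1250.

4851.13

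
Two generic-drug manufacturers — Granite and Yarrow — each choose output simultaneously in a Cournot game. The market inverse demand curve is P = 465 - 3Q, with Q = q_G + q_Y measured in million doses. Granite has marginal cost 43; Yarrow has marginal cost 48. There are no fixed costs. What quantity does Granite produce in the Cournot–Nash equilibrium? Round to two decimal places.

Granite's profit: π_G = (465 - 3Q)q_G - (43q_G). Setting ∂π_G/∂q_G = 0: 422 - 6q_G - 3(q_Y) = 0.
Yarrow's first-order condition: 417 - 6q_Y - 3(q_G) = 0.
Rearranging gives the reaction functions q_G = (422 - 3q_Y)/6 and q_Y = (417 - 3q_G)/6.
Solving the pair: q_G = 427/9, q_Y = 412/9.

47.44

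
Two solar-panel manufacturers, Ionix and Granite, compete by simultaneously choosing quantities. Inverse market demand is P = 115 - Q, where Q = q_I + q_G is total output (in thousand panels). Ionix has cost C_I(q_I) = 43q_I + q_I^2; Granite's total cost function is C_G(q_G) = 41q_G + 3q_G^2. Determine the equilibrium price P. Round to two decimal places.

91.58

Ionix's profit: π_I = (115 - Q)q_I - (43q_I + q_I²). Setting ∂π_I/∂q_I = 0: 72 - 4q_I - (q_G) = 0.
Granite's first-order condition: 74 - 8q_G - (q_I) = 0.
Best responses: q_I = (72 - q_G)/4, q_G = (74 - q_I)/8.
Solving the pair: q_I = 502/31, q_G = 224/31.
Total output Q = 726/31, so price P = 115 - 726/31 = 91.5806.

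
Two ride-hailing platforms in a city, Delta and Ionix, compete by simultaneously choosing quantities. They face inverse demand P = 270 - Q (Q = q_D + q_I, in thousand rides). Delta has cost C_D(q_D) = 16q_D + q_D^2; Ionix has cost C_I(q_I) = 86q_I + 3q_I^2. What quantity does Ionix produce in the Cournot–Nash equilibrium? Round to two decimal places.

Delta's profit: π_D = (270 - Q)q_D - (16q_D + q_D²). Setting ∂π_D/∂q_D = 0: 254 - 4q_D - (q_I) = 0.
Ionix's profit: π_I = (270 - Q)q_I - (86q_I + 3q_I²). Setting ∂π_I/∂q_I = 0: 184 - 8q_I - (q_D) = 0.
Rearranging gives the reaction functions q_D = (254 - q_I)/4 and q_I = (184 - q_D)/8.
Solving the pair: q_D = 1848/31, q_I = 482/31.

15.55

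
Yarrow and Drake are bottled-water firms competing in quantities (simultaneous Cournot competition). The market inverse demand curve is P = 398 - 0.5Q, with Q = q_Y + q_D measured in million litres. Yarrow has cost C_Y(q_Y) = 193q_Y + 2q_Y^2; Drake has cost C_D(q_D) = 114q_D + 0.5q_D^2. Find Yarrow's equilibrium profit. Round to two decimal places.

1888.86

Yarrow's profit: π_Y = (398 - 0.5Q)q_Y - (193q_Y + 2q_Y²). Setting ∂π_Y/∂q_Y = 0: 205 - 5q_Y - (1/2)(q_D) = 0.
Drake's first-order condition: 284 - 2q_D - (1/2)(q_Y) = 0.
So q_Y = (205 - (1/2)q_D)/5 and q_D = (284 - (1/2)q_Y)/2.
Solving the pair: q_Y = 1072/39, q_D = 135.1282.
Price P = 398 - (1/2)·162.6154 = 316.6923.
Yarrow's profit: 316.6923·(1072/39) - 193·(1072/39) - 2(1072/39)² = 1888.8626.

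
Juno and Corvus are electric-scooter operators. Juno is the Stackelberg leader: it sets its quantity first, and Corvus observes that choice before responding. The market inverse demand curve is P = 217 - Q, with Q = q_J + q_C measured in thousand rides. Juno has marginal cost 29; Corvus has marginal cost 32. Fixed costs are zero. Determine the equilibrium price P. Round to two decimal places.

76.75

The follower Corvus best-responds to any q_J: π_C = (217 - Q)q_C - 32q_C.
∂π_C/∂q_C = 185 - q_J - 2q_C = 0 gives the reaction function q_C = (185 - q_J)/2.
The leader anticipates this reaction. Substituting into P = 217 - Q gives P = 249/2 - (1/2)q_J, so π_J = (249/2 - (1/2)q_J)q_J - 29q_J.
The leader's first-order condition 191/2 - q_J = 0 yields q_J = 191/2.
Then q_C = (185 - 191/2)/2 = 179/4.
Total output Q = 561/4, so price P = 217 - 561/4 = 307/4.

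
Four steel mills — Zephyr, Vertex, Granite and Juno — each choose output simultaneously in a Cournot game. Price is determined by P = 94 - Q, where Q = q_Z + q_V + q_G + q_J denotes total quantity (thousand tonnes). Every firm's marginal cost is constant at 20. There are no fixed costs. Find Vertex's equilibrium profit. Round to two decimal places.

Each firm earns π_i = (94 - Q)q_i - 20q_i.
First-order condition (treating rivals' output as given): 74 - 2q_i - Σ_{j≠i} q_j = 0.
With identical firms every q_j equals q_i, so Σ_{j≠i} q_j = 3q_i and 74 = 5q_i, giving q_i = 74/5.
Price P = 94 - 296/5 = 174/5.
Vertex's profit: (174/5 - 20)·(74/5) = 219.0400.

219.04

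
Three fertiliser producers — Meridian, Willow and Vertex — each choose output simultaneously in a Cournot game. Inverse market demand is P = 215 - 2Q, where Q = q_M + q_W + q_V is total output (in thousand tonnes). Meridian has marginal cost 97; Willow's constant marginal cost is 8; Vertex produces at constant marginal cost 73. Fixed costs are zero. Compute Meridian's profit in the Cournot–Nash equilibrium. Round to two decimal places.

Meridian's profit: π_M = (215 - 2Q)q_M - (97q_M). Setting ∂π_M/∂q_M = 0: 118 - 4q_M - 2(q_W + q_V) = 0.
Willow's first-order condition: 207 - 4q_W - 2(q_M + q_V) = 0.
Vertex's first-order condition: 142 - 4q_V - 2(q_M + q_W) = 0.
Adding the 3 first-order conditions: 467 − 8Q = 0, so Q = 467/8.
Back-substituting: q_M = (118 − 467/4)/2 = 5/8, q_W = (207 − 467/4)/2 = 361/8, q_V = (142 − 467/4)/2 = 101/8.
Price P = 215 - 2·(467/8) = 393/4.
Meridian's profit: (393/4 - 97)·(5/8) = 25/32.

0.78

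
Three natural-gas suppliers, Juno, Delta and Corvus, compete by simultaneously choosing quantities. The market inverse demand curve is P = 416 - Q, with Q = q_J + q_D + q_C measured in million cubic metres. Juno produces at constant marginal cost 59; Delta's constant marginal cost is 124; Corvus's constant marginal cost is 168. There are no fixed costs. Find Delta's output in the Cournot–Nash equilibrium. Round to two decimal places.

Juno's profit: π_J = (416 - Q)q_J - (59q_J). Setting ∂π_J/∂q_J = 0: 357 - 2q_J - (q_D + q_C) = 0.
Delta's first-order condition: 292 - 2q_D - (q_J + q_C) = 0.
Corvus's first-order condition: 248 - 2q_C - (q_J + q_D) = 0.
Adding the 3 first-order conditions: 897 − 4Q = 0, so Q = 897/4.
Back-substituting: q_J = (357 − 897/4) = 531/4, q_D = (292 − 897/4) = 271/4, q_C = (248 − 897/4) = 95/4.

67.75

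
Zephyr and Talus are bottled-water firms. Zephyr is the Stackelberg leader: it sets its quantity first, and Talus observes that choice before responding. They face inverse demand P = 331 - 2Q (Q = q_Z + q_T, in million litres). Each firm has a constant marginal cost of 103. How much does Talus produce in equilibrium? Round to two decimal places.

28.50

The follower Talus best-responds to any q_Z: π_T = (331 - 2Q)q_T - 103q_T.
Follower FOC: 228 - 2q_Z - 4q_T = 0, so q_T(q_Z) = (228 - 2q_Z)/4.
The leader anticipates this reaction. Substituting into P = 331 - 2Q gives P = 217 - q_Z, so π_Z = (217 - q_Z)q_Z - 103q_Z.
Maximising: ∂π_Z/∂q_Z = 114 - 2q_Z = 0, giving q_Z = 57.
Then q_T = (228 - 2·57)/4 = 57/2.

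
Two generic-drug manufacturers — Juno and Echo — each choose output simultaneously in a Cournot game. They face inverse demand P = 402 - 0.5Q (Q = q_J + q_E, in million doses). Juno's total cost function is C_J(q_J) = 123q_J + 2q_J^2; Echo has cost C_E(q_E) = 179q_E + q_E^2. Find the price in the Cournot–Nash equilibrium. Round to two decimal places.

Juno's profit: π_J = (402 - 0.5Q)q_J - (123q_J + 2q_J²). Setting ∂π_J/∂q_J = 0: 279 - 5q_J - (1/2)(q_E) = 0.
Echo's profit: π_E = (402 - 0.5Q)q_E - (179q_E + q_E²). Setting ∂π_E/∂q_E = 0: 223 - 3q_E - (1/2)(q_J) = 0.
So q_J = (279 - (1/2)q_E)/5 and q_E = (223 - (1/2)q_J)/3.
Solving the pair: q_J = 49.1864, q_E = 66.1356.
Total output Q = 115.3220, so price P = 402 - (1/2)·115.3220 = 344.3390.

344.34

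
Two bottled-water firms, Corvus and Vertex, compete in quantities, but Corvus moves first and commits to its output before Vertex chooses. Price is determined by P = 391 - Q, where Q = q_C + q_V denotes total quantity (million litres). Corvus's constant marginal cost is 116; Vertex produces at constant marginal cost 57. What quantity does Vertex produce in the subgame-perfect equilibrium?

Solve by backward induction. Given q_C, the follower Vertex maximises π_V = (391 - q_C - q_V)q_V - 57q_V.
∂π_V/∂q_V = 334 - q_C - 2q_V = 0 gives the reaction function q_V = (334 - q_C)/2.
Corvus substitutes q_V(q_C) into its own profit: π_C = q_C(391 - q_C - (334 - q_C)/2) - 116q_C = (224 - (1/2)q_C)q_C - 116q_C.
The leader's first-order condition 108 - q_C = 0 yields q_C = 108.
Then q_V = (334 - 108)/2 = 113.

113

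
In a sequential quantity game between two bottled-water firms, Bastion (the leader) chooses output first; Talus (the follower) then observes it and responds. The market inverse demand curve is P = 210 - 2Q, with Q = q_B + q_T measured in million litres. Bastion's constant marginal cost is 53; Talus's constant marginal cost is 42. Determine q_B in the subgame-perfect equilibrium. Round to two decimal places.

The follower Talus best-responds to any q_B: π_T = (210 - 2Q)q_T - 42q_T.
Follower FOC: 168 - 2q_B - 4q_T = 0, so q_T(q_B) = (168 - 2q_B)/4.
The leader anticipates this reaction. Substituting into P = 210 - 2Q gives P = 126 - q_B, so π_B = (126 - q_B)q_B - 53q_B.
Maximising: ∂π_B/∂q_B = 73 - 2q_B = 0, giving q_B = 73/2.
Then q_T = (168 - 2·(73/2))/4 = 95/4.

36.50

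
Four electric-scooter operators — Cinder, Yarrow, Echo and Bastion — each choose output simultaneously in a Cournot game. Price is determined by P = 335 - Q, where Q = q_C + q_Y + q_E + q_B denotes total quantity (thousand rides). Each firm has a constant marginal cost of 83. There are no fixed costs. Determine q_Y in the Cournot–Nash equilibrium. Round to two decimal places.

50.40

Each firm earns π_i = (335 - Q)q_i - 83q_i.
First-order condition (treating rivals' output as given): 252 - 2q_i - Σ_{j≠i} q_j = 0.
With identical firms every q_j equals q_i, so Σ_{j≠i} q_j = 3q_i and 252 = 5q_i, giving q_i = 252/5.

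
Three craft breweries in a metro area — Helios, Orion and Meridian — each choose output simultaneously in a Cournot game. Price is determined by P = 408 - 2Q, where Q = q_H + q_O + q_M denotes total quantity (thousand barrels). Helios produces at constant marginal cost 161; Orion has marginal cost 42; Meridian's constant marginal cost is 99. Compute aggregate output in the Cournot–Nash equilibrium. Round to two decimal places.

115.25

Helios's profit: π_H = (408 - 2Q)q_H - (161q_H). Setting ∂π_H/∂q_H = 0: 247 - 4q_H - 2(q_O + q_M) = 0.
Orion's first-order condition: 366 - 4q_O - 2(q_H + q_M) = 0.
Meridian's profit: π_M = (408 - 2Q)q_M - (99q_M). Setting ∂π_M/∂q_M = 0: 309 - 4q_M - 2(q_H + q_O) = 0.
Summing all 3 equations gives 922 − 8Q = 0, hence Q = 461/4.
Back-substituting: q_H = (247 − 461/2)/2 = 33/4, q_O = (366 − 461/2)/2 = 271/4, q_M = (309 − 461/2)/2 = 157/4.
Total output Q = 33/4 + 271/4 + 157/4 = 461/4.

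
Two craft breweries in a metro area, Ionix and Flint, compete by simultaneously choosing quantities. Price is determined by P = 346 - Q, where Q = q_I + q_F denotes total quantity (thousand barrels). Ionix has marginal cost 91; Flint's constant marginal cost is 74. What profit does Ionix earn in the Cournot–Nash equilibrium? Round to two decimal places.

6293.78

Ionix's profit: π_I = (346 - Q)q_I - (91q_I). Setting ∂π_I/∂q_I = 0: 255 - 2q_I - (q_F) = 0.
Flint's first-order condition: 272 - 2q_F - (q_I) = 0.
Rearranging gives the reaction functions q_I = (255 - q_F)/2 and q_F = (272 - q_I)/2.
Solving the pair: q_I = 238/3, q_F = 289/3.
Price P = 346 - 527/3 = 511/3.
Ionix's profit: (511/3 - 91)·(238/3) = 6293.7778.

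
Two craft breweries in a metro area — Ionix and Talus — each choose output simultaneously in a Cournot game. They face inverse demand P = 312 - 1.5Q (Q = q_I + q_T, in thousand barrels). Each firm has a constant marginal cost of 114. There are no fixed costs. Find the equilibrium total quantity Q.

88

A representative firm's profit is π_i = q_i(312 - 1.5Q) - 114q_i.
Setting ∂π_i/∂q_i = 0 with rivals' quantities fixed: 198 - 3q_i - (3/2)q_j = 0.
By symmetry each firm produces the same amount; substituting q_j = q_i yields q_i = 198/(9/2) = 44.
Total output Q = 44 + 44 = 88.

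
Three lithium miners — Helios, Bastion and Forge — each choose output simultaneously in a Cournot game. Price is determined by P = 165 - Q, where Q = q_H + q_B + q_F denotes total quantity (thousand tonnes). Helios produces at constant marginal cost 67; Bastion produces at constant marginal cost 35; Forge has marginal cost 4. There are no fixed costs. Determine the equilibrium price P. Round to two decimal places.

67.75

Helios's profit: π_H = (165 - Q)q_H - (67q_H). Setting ∂π_H/∂q_H = 0: 98 - 2q_H - (q_B + q_F) = 0.
Bastion's profit: π_B = (165 - Q)q_B - (35q_B). Setting ∂π_B/∂q_B = 0: 130 - 2q_B - (q_H + q_F) = 0.
Forge's first-order condition: 161 - 2q_F - (q_H + q_B) = 0.
Summing all 3 equations gives 389 − 4Q = 0, hence Q = 389/4.
Back-substituting: q_H = (98 − 389/4) = 3/4, q_B = (130 − 389/4) = 131/4, q_F = (161 − 389/4) = 255/4.
Total output Q = 389/4, so price P = 165 - 389/4 = 271/4.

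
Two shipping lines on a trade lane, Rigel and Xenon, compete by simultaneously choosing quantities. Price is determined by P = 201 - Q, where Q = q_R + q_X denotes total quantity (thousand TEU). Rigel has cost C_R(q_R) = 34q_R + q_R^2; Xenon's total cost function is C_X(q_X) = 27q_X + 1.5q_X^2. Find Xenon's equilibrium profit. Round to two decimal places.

1937.96

Rigel's profit: π_R = (201 - Q)q_R - (34q_R + q_R²). Setting ∂π_R/∂q_R = 0: 167 - 4q_R - (q_X) = 0.
Xenon's profit: π_X = (201 - Q)q_X - (27q_X + (3/2)q_X²). Setting ∂π_X/∂q_X = 0: 174 - 5q_X - (q_R) = 0.
Rearranging gives the reaction functions q_R = (167 - q_X)/4 and q_X = (174 - q_R)/5.
Solving the pair: q_R = 661/19, q_X = 529/19.
Price P = 201 - 1190/19 = 138.3684.
Xenon's profit: 138.3684·(529/19) - 27·(529/19) - (3/2)(529/19)² = 1937.9571.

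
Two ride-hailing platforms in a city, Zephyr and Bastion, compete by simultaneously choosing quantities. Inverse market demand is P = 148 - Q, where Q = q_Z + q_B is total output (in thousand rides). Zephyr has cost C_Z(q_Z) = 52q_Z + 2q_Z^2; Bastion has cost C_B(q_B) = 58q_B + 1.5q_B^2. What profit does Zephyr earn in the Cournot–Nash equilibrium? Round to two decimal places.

Zephyr's profit: π_Z = (148 - Q)q_Z - (52q_Z + 2q_Z²). Setting ∂π_Z/∂q_Z = 0: 96 - 6q_Z - (q_B) = 0.
Bastion's first-order condition: 90 - 5q_B - (q_Z) = 0.
Rearranging gives the reaction functions q_Z = (96 - q_B)/6 and q_B = (90 - q_Z)/5.
Solving the pair: q_Z = 390/29, q_B = 444/29.
Price P = 148 - 834/29 = 119.2414.
Zephyr's profit: 119.2414·(390/29) - 52·(390/29) - 2(390/29)² = 542.5684.

542.57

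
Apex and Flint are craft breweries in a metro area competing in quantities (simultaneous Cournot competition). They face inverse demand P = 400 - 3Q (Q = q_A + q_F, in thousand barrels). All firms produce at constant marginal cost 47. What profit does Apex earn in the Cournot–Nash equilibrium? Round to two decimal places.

4615.15

Each firm earns π_i = (400 - 3Q)q_i - 47q_i.
Setting ∂π_i/∂q_i = 0 with rivals' quantities fixed: 353 - 6q_i - 3q_j = 0.
By symmetry each firm produces the same amount; substituting q_j = q_i yields q_i = 353/9.
Price P = 400 - 3·(706/9) = 494/3.
Apex's profit: (494/3 - 47)·(353/9) = 4615.1481.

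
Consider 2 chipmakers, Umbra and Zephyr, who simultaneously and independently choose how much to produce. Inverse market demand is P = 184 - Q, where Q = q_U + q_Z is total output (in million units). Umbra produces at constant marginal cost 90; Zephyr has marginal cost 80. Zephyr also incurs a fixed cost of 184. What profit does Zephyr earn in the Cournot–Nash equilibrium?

1260

Umbra's profit: π_U = (184 - Q)q_U - (90q_U). Setting ∂π_U/∂q_U = 0: 94 - 2q_U - (q_Z) = 0.
Zephyr's profit: π_Z = (184 - Q)q_Z - (80q_Z). Setting ∂π_Z/∂q_Z = 0: 104 - 2q_Z - (q_U) = 0.
Best responses: q_U = (94 - q_Z)/2, q_Z = (104 - q_U)/2.
Substituting one into the other gives q_U = 28 and q_Z = 38.
Price P = 184 - 66 = 118.
Zephyr's profit: (118 - 80)·38 - 184 = 1260.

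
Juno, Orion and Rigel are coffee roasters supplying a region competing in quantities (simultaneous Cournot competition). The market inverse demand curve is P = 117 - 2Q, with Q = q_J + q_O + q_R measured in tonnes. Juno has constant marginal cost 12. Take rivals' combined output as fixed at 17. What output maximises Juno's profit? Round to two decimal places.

With rivals' combined output fixed at 17, Juno's profit is π_J = (117 - 2·17 - 2q_J)q_J - (12q_J) = (83 - 2q_J)q_J - (12q_J).
∂π_J/∂q_J = 71 - 4q_J = 0, so q_J = 71/4.

17.75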